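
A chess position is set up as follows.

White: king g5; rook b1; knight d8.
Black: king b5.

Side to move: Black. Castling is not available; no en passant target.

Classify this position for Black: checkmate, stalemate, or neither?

neither

Black to move; black king on b5.
In check: yes, from the white rook on b1.
King squares — a4: available; b4: attacked by Rb1; c4: available; a5: available; c5: available; a6: available; b6: attacked by Rb1; c6: attacked by Nd8.
Legal moves for Black: Ka6, Kc5, Ka5, Kc4, Ka4.
Black is in check but has 5 legal moves → neither.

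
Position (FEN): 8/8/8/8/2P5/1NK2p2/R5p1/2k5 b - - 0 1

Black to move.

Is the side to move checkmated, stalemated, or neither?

Black to move; black king on c1.
In check: yes, from the white knight on b3.
King squares — b1: available; d1: available; b2: attacked by Ra2; c2: attacked by Ra2; d2: attacked by Ra2.
Legal moves for Black: Kd1, Kb1.
Black is in check but has 2 legal moves → neither.

neither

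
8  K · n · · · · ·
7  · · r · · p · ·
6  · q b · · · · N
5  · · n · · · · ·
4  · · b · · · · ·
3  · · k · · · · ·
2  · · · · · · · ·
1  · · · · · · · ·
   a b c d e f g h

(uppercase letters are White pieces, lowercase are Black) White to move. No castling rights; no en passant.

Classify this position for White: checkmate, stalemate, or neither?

White to move; white king on a8.
In check: yes, from the black bishop on c6.
King squares — a7: attacked by Qb6; b7: attacked by Nc5; b8: attacked by Qb6.
Legal moves for White: none.
In check with no legal moves → checkmate.

checkmate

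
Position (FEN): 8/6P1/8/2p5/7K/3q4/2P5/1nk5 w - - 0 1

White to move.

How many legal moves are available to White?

White to move; king on h4.
In check: no.
Legal moves: Kh5, Kg5, Kg4, cxd3, g8=Q, g8=R, g8=B, g8=N, c3, c4.
Count: 10.

10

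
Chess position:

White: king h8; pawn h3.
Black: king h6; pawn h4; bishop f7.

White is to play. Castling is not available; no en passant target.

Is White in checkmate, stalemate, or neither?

White to move; white king on h8.
In check: no.
King squares — g7: attacked by Kh6; h7: attacked by Kh6; g8: attacked by Bf7.
Legal moves for White: none.
Not in check and no legal moves → stalemate.

stalemate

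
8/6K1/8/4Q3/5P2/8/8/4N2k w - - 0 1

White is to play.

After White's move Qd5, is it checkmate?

no

After Qd5: black king on h1; in check: yes, from the white queen on d5.
Black has 2 legal replies: Kh2, Kg1.
In check but a legal move exists → not checkmate.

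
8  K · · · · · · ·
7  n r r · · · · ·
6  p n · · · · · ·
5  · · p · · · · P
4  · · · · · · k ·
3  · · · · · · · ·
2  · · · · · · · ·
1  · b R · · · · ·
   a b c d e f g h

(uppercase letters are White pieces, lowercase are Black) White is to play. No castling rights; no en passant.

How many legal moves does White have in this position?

White to move; king on a8.
In check: yes, from the black knight on b6.
Legal moves: none.
Count: 0.

0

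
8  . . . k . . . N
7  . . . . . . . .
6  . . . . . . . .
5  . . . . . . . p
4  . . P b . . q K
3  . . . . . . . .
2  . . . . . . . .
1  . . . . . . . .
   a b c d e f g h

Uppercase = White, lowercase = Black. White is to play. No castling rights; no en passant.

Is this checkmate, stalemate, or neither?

checkmate

White to move; white king on h4.
In check: yes, from the black queen on g4.
King squares — g3: attacked by Qg4; h3: attacked by Qg4; g4: attacked by Ph5; g5: attacked by Qg4; h5: attacked by Qg4.
Legal moves for White: none.
In check with no legal moves → checkmate.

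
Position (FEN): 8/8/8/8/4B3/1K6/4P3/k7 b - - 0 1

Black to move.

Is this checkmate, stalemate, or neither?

Black to move; black king on a1.
In check: no.
King squares — b1: attacked by Be4; a2: attacked by Kb3; b2: attacked by Kb3.
Legal moves for Black: none.
Not in check and no legal moves → stalemate.

stalemate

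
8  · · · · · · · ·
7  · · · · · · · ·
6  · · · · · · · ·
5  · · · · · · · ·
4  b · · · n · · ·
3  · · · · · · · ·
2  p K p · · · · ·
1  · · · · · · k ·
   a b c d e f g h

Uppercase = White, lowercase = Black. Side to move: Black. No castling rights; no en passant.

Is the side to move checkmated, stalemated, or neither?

neither

Black to move; black king on g1.
In check: no.
Legal moves for Black include: Nf6, Nd6, Ng5, Nc5, Ng3, Nc3, Nf2, Nd2, Be8, Bd7, Bc6, Bb5, Bb3, Kh2, Kg2, Kf2, Kh1, Kf1, ... (list truncated; more exist).
Black has legal moves and is not in check → neither.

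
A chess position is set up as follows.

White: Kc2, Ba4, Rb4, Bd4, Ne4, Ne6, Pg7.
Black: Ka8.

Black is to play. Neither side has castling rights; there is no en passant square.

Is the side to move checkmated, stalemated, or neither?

Black to move; black king on a8.
In check: no.
King squares — a7: attacked by Bd4; b7: attacked by Rb4; b8: attacked by Rb4.
Legal moves for Black: none.
Not in check and no legal moves → stalemate.

stalemate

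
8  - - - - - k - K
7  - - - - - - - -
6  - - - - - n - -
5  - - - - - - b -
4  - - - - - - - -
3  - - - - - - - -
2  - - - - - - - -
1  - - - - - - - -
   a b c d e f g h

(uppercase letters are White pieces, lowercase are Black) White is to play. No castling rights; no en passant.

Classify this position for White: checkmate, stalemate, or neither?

stalemate

White to move; white king on h8.
In check: no.
King squares — g7: attacked by Kf8; h7: attacked by Nf6; g8: attacked by Nf6.
Legal moves for White: none.
Not in check and no legal moves → stalemate.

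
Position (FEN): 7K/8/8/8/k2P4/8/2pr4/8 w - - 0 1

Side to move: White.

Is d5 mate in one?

no

After d5: black king on a4; in check: no.
Black is not in check, so this cannot be checkmate.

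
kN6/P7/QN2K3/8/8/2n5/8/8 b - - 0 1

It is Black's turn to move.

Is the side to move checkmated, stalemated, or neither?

checkmate

Black to move; black king on a8.
In check: yes, from the white knight on b6.
King squares — a7: attacked by Qa6; b7: attacked by Qa6; b8: attacked by Pa7.
Legal moves for Black: none.
In check with no legal moves → checkmate.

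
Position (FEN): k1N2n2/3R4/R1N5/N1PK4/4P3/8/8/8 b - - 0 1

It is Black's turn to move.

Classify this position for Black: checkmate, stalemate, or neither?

checkmate

Black to move; black king on a8.
In check: yes, from the white rook on a6.
King squares — a7: attacked by Ra6; b7: attacked by Na5; b8: attacked by Nc6.
Legal moves for Black: none.
In check with no legal moves → checkmate.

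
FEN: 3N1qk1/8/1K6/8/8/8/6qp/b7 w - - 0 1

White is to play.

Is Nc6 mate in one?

no

After Nc6: black king on g8; in check: no.
Black is not in check, so this cannot be checkmate.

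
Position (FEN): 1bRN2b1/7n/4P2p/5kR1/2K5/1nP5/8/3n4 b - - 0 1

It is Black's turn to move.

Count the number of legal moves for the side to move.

6

Black to move; king on f5.
In check: yes, from the white rook on g5.
Legal moves: Kf6, Kxg5, Kf4, Ke4, Nxg5, hxg5.
Count: 6.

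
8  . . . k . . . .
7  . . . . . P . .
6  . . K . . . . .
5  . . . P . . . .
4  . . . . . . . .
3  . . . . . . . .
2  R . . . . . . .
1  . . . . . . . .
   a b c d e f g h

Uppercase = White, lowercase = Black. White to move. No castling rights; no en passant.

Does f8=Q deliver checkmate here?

After f8=Q: black king on d8; in check: yes, from the white queen on f8.
King squares — c7: attacked by Kc6; d7: attacked by Kc6; e7: attacked by Qf8; c8: attacked by Qf8; e8: attacked by Qf8.
Black has no legal moves → checkmate.

yes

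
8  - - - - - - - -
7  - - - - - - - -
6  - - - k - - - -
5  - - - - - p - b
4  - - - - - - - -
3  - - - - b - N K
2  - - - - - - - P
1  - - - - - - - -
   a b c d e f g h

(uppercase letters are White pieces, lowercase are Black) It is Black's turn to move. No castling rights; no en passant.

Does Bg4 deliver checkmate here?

no

After Bg4: white king on h3; in check: yes, from the black bishop on g4.
White has 2 legal replies: Kh4, Kg2.
In check but a legal move exists → not checkmate.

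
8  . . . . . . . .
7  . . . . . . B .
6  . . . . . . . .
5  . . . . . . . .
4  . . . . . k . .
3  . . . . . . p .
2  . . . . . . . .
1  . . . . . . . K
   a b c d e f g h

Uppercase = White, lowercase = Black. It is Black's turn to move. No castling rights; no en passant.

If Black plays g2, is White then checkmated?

no

After g2: white king on h1; in check: yes, from the black pawn on g2.
White has 3 legal replies: Kh2, Kxg2, Kg1.
In check but a legal move exists → not checkmate.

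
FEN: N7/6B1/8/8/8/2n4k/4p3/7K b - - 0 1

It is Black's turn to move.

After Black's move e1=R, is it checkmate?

yes

After e1=R: white king on h1; in check: yes, from the black rook on e1.
King squares — g1: attacked by Re1; g2: attacked by Kh3; h2: attacked by Kh3.
White has no legal moves → checkmate.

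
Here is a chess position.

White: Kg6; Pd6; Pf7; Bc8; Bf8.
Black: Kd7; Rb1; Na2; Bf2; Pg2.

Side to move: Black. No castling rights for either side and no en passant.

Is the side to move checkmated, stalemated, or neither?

neither

Black to move; black king on d7.
In check: yes, from the white bishop on c8.
King squares — c6: available; d6: attacked by Bf8; e6: attacked by Bc8; c7: attacked by Pd6; e7: attacked by Pd6; c8: available; d8: available; e8: attacked by Pf7.
Legal moves for Black: Kd8, Kxc8, Kc6.
Black is in check but has 3 legal moves → neither.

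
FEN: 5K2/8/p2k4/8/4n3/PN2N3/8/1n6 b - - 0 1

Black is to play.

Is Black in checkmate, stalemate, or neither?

Black to move; black king on d6.
In check: no.
Legal moves for Black: Kd7, Kc7, Ke6, Kc6, Ke5, Nf6, Ng5, Nc5, Ng3, Nec3, Nf2, Ned2, Nbc3, Nxa3, Nbd2, a5.
Black has 16 legal moves and is not in check → neither.

neither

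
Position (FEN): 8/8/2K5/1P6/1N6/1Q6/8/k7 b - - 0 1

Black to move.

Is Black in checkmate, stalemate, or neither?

stalemate

Black to move; black king on a1.
In check: no.
King squares — b1: attacked by Qb3; a2: attacked by Qb3; b2: attacked by Qb3.
Legal moves for Black: none.
Not in check and no legal moves → stalemate.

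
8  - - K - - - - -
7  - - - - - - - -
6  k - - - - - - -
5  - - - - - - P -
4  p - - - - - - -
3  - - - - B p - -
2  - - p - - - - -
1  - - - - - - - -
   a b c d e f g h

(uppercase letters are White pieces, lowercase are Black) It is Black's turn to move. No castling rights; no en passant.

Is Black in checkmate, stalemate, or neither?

neither

Black to move; black king on a6.
In check: no.
Legal moves for Black: Kb5, Ka5, a3, f2, c1=Q+, c1=R+, c1=B, c1=N.
Black has 8 legal moves and is not in check → neither.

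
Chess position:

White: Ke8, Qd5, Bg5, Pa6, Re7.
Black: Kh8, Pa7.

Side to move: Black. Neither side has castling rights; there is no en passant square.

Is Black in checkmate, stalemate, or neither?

stalemate

Black to move; black king on h8.
In check: no.
King squares — g7: attacked by Re7; h7: attacked by Re7; g8: attacked by Qd5.
Legal moves for Black: none.
Not in check and no legal moves → stalemate.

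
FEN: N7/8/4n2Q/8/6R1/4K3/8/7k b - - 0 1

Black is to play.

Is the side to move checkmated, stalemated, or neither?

checkmate

Black to move; black king on h1.
In check: yes, from the white queen on h6.
King squares — g1: attacked by Rg4; g2: attacked by Rg4; h2: attacked by Qh6.
Legal moves for Black: none.
In check with no legal moves → checkmate.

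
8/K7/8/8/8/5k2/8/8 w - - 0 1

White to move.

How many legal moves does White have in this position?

5

White to move; king on a7.
In check: no.
Legal moves: Kb8, Ka8, Kb7, Kb6, Ka6.
Count: 5.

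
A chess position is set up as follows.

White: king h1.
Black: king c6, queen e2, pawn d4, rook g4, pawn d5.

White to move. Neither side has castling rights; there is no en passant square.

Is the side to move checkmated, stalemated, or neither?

White to move; white king on h1.
In check: no.
King squares — g1: attacked by Rg4; g2: attacked by Qe2; h2: attacked by Qe2.
Legal moves for White: none.
Not in check and no legal moves → stalemate.

stalemate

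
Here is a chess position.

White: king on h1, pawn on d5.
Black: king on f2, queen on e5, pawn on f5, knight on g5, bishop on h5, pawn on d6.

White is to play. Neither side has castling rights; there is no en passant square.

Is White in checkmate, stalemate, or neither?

stalemate

White to move; white king on h1.
In check: no.
King squares — g1: attacked by Kf2; g2: attacked by Kf2; h2: attacked by Qe5.
Legal moves for White: none.
Not in check and no legal moves → stalemate.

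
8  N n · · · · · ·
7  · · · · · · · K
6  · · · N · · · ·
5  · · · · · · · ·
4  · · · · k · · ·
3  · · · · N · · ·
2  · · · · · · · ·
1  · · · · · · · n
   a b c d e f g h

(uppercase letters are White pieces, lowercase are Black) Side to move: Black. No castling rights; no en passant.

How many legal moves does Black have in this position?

Black to move; king on e4.
In check: yes, from the white knight on d6.
Legal moves: Ke5, Kf4, Kd4, Kf3, Kxe3, Kd3.
Count: 6.

6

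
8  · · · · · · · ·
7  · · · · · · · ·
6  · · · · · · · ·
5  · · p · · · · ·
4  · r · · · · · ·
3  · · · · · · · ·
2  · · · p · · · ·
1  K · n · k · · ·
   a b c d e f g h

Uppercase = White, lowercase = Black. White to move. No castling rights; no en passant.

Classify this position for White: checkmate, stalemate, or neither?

stalemate

White to move; white king on a1.
In check: no.
King squares — b1: attacked by Rb4; a2: attacked by Nc1; b2: attacked by Rb4.
Legal moves for White: none.
Not in check and no legal moves → stalemate.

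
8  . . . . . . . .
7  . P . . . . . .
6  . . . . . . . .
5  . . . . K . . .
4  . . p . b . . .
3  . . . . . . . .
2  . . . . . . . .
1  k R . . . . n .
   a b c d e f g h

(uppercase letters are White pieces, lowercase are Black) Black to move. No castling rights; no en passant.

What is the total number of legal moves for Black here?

3

Black to move; king on a1.
In check: yes, from the white rook on b1.
Legal moves: Ka2, Kxb1, Bxb1.
Count: 3.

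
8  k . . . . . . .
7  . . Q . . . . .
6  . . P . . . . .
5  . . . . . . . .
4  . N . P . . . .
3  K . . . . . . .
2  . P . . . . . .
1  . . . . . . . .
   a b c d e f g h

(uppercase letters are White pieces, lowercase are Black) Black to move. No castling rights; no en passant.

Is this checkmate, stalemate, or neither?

stalemate

Black to move; black king on a8.
In check: no.
King squares — a7: attacked by Qc7; b7: attacked by Pc6; b8: attacked by Qc7.
Legal moves for Black: none.
Not in check and no legal moves → stalemate.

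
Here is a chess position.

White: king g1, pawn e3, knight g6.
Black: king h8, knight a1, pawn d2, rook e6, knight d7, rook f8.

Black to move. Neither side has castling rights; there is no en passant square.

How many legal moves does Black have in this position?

4

Black to move; king on h8.
In check: yes, from the white knight on g6.
Legal moves: Kg8, Kh7, Kg7, Rxg6+.
Count: 4.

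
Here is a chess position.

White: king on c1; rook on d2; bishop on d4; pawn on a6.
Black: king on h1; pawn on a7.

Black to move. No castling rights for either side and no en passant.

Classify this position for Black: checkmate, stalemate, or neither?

Black to move; black king on h1.
In check: no.
King squares — g1: attacked by Bd4; g2: attacked by Rd2; h2: attacked by Rd2.
Legal moves for Black: none.
Not in check and no legal moves → stalemate.

stalemate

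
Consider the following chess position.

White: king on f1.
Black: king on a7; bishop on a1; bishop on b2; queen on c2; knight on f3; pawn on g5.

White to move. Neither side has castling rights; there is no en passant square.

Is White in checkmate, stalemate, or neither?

stalemate

White to move; white king on f1.
In check: no.
King squares — e1: attacked by Nf3; g1: attacked by Nf3; e2: attacked by Qc2; f2: attacked by Qc2; g2: attacked by Qc2.
Legal moves for White: none.
Not in check and no legal moves → stalemate.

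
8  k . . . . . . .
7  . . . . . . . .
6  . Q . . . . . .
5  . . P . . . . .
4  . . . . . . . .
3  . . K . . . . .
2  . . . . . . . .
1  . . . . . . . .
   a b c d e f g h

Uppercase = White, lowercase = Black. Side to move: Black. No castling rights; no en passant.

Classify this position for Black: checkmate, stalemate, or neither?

stalemate

Black to move; black king on a8.
In check: no.
King squares — a7: attacked by Qb6; b7: attacked by Qb6; b8: attacked by Qb6.
Legal moves for Black: none.
Not in check and no legal moves → stalemate.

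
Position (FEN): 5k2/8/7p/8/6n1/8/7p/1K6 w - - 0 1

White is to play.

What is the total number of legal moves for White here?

5

White to move; king on b1.
In check: no.
Legal moves: Kc2, Kb2, Ka2, Kc1, Ka1.
Count: 5.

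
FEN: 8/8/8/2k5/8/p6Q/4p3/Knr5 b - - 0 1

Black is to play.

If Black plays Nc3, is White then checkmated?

yes

After Nc3: white king on a1; in check: yes, from the black rook on c1.
King squares — b1: attacked by Rc1; a2: attacked by Nc3; b2: attacked by Pa3.
White has no legal moves → checkmate.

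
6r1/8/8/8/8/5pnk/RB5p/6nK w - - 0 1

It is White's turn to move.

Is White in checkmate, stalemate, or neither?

checkmate

White to move; white king on h1.
In check: yes, from the black knight on g3.
King squares — g1: attacked by Ph2; g2: attacked by Pf3; h2: attacked by Kh3.
Legal moves for White: none.
In check with no legal moves → checkmate.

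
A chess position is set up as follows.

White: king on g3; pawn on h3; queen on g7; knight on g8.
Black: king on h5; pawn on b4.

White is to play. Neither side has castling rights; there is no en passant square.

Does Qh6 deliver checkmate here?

yes

After Qh6: black king on h5; in check: yes, from the white queen on h6.
King squares — g4: attacked by Kg3; h4: attacked by Kg3; g5: attacked by Qh6; g6: attacked by Qh6; h6: attacked by Ng8.
Black has no legal moves → checkmate.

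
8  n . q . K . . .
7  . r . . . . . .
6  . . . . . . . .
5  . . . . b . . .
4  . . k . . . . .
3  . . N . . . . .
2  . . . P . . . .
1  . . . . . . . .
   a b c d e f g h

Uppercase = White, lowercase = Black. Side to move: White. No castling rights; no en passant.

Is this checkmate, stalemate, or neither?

White to move; white king on e8.
In check: yes, from the black queen on c8.
King squares — d7: attacked by Rb7; e7: attacked by Rb7; f7: attacked by Rb7; d8: attacked by Qc8; f8: attacked by Qc8.
Legal moves for White: none.
In check with no legal moves → checkmate.

checkmate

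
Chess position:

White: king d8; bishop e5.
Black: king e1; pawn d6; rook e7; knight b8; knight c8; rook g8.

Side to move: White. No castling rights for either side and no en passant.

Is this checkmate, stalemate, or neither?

checkmate

White to move; white king on d8.
In check: yes, from the black rook on g8.
King squares — c7: attacked by Re7; d7: attacked by Re7; e7: attacked by Nc8; c8: attacked by Rg8; e8: attacked by Re7.
Legal moves for White: none.
In check with no legal moves → checkmate.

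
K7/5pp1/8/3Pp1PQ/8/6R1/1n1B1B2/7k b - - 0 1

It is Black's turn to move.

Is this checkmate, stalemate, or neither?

checkmate

Black to move; black king on h1.
In check: yes, from the white queen on h5.
King squares — g1: attacked by Bf2; g2: attacked by Rg3; h2: attacked by Qh5.
Legal moves for Black: none.
In check with no legal moves → checkmate.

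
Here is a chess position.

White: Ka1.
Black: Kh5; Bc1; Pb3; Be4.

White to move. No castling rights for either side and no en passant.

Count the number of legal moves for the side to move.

0

White to move; king on a1.
In check: no.
Legal moves: none.
Count: 0.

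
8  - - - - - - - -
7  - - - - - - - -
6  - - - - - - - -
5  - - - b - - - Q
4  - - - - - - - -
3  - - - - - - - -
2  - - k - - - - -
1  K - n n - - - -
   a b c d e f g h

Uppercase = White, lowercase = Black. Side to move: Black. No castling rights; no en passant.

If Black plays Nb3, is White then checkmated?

After Nb3: white king on a1; in check: yes, from the black knight on b3.
White has 1 legal reply: Ka2.
In check but a legal move exists → not checkmate.

no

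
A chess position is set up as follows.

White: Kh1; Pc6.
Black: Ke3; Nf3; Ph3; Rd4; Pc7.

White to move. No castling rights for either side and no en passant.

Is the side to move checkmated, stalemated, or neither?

White to move; white king on h1.
In check: no.
King squares — g1: attacked by Nf3; g2: attacked by Ph3; h2: attacked by Nf3.
Legal moves for White: none.
Not in check and no legal moves → stalemate.

stalemate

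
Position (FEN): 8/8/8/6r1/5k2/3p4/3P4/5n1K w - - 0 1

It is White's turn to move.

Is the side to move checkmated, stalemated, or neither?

White to move; white king on h1.
In check: no.
King squares — g1: attacked by Rg5; g2: attacked by Rg5; h2: attacked by Nf1.
Legal moves for White: none.
Not in check and no legal moves → stalemate.

stalemate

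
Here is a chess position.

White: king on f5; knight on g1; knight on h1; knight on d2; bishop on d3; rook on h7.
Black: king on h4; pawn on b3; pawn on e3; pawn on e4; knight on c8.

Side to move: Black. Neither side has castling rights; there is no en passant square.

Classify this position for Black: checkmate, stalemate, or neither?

Black to move; black king on h4.
In check: yes, from the white rook on h7.
King squares — g3: attacked by Nh1; h3: attacked by Ng1; g4: attacked by Kf5; g5: attacked by Kf5; h5: attacked by Rh7.
Legal moves for Black: none.
In check with no legal moves → checkmate.

checkmate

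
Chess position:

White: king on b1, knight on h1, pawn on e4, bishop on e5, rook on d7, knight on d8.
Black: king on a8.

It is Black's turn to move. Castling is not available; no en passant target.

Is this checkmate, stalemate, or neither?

stalemate

Black to move; black king on a8.
In check: no.
King squares — a7: attacked by Rd7; b7: attacked by Rd7; b8: attacked by Be5.
Legal moves for Black: none.
Not in check and no legal moves → stalemate.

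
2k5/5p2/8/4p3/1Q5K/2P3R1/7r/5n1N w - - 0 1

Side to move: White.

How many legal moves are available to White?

White to move; king on h4.
In check: yes, from the black rook on h2.
Legal moves: Kg5, Kg4, Rh3.
Count: 3.

3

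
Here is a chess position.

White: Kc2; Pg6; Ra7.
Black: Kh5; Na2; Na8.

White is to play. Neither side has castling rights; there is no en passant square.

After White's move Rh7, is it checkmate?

After Rh7: black king on h5; in check: yes, from the white rook on h7.
Black has 3 legal replies: Kxg6, Kg5, Kg4.
In check but a legal move exists → not checkmate.

no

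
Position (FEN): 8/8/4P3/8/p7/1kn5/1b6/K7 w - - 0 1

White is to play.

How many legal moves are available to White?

0

White to move; king on a1.
In check: yes, from the black bishop on b2.
Legal moves: none.
Count: 0.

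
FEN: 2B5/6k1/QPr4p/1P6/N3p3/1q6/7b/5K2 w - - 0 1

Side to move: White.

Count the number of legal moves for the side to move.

White to move; king on f1.
In check: no.
Legal moves: Bd7, Bb7, Be6, Bf5, Bg4, Bh3, Qa8, Qb7+, Qa7+, Qa5, Nc5, Nc3, Nb2, Kg2, Kf2, Ke2, Ke1, bxc6, b7.
Count: 19.

19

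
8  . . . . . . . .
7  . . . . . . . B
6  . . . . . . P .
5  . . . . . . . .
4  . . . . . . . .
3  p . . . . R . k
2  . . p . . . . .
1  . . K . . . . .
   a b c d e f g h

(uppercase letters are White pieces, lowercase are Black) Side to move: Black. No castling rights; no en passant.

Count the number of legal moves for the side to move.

Black to move; king on h3.
In check: yes, from the white rook on f3.
Legal moves: Kh4, Kg4, Kh2, Kg2.
Count: 4.

4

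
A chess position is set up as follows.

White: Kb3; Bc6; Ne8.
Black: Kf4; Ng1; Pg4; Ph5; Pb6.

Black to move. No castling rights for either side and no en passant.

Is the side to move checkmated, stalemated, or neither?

neither

Black to move; black king on f4.
In check: no.
Legal moves for Black: Kg5, Kf5, Ke5, Kg3, Ke3, Nh3, Nf3, Ne2, b5, h4, g3.
Black has 11 legal moves and is not in check → neither.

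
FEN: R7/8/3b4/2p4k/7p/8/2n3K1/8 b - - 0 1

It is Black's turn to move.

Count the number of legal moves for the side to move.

20

Black to move; king on h5.
In check: no.
Legal moves: Bf8, Bb8, Be7, Bc7, Be5, Bf4, Bg3, Bh2, Kh6, Kg6, Kg5, Kg4, Nd4, Nb4, Ne3+, Na3, Ne1+, Na1, c4, h3+.
Count: 20.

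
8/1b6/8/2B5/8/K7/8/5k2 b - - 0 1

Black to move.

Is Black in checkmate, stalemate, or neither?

Black to move; black king on f1.
In check: no.
Legal moves for Black: Bc8, Ba8, Bc6, Ba6, Bd5, Be4, Bf3, Bg2, Bh1, Kg2, Ke2, Ke1.
Black has 12 legal moves and is not in check → neither.

neither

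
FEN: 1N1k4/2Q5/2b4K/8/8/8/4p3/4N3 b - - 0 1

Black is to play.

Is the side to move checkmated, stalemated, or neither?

Black to move; black king on d8.
In check: yes, from the white queen on c7.
Legal moves for Black: Ke8, Kxc7.
Black is in check but has 2 legal moves → neither.

neither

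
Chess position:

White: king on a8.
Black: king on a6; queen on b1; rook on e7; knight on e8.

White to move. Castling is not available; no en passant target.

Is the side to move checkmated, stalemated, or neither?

White to move; white king on a8.
In check: no.
King squares — a7: attacked by Ka6; b7: attacked by Qb1; b8: attacked by Qb1.
Legal moves for White: none.
Not in check and no legal moves → stalemate.

stalemate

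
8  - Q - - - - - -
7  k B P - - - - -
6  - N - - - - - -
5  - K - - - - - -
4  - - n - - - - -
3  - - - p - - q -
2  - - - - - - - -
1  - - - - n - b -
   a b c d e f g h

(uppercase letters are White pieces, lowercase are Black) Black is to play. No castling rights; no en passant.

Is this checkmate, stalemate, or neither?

Black to move; black king on a7.
In check: yes, from the white queen on b8.
King squares — a6: attacked by Kb5; b6: attacked by Kb5; b7: attacked by Qb8; a8: attacked by Nb6; b8: attacked by Pc7.
Legal moves for Black: none.
In check with no legal moves → checkmate.

checkmate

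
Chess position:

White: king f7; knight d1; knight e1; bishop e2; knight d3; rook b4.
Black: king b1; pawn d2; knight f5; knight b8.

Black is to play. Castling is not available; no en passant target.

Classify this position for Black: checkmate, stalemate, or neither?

neither

Black to move; black king on b1.
In check: yes, from the white rook on b4.
King squares — a1: available; c1: attacked by Nd3; a2: available; b2: attacked by Nd1; c2: attacked by Ne1.
Legal moves for Black: Ka2, Ka1.
Black is in check but has 2 legal moves → neither.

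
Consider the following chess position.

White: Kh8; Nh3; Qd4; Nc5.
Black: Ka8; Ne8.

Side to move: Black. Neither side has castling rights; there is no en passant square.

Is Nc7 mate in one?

no

After Nc7: white king on h8; in check: no.
White is not in check, so this cannot be checkmate.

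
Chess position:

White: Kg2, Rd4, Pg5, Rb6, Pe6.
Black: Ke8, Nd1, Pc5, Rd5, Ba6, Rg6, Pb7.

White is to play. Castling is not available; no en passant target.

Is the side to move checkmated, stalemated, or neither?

neither

White to move; white king on g2.
In check: no.
Legal moves for White include: Rxb7, Rd6, Rc6, Rxa6, Rb5, Rbb4, Rb3, Rb2, Rb1, Rxd5, Rh4, Rg4, Rf4, Re4, Rc4, Rdb4, Ra4, Rd3, ... (list truncated; more exist).
White has legal moves and is not in check → neither.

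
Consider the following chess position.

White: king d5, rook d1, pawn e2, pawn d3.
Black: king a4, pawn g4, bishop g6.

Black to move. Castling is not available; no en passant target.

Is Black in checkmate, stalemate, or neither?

neither

Black to move; black king on a4.
In check: no.
Legal moves for Black: Be8, Bh7, Bf7+, Bh5, Bf5, Be4+, Bxd3, Kb5, Ka5, Kb4, Kb3, Ka3, g3.
Black has 13 legal moves and is not in check → neither.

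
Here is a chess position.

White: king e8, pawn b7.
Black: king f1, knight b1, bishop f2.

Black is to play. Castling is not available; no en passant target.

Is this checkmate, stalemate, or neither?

neither

Black to move; black king on f1.
In check: no.
Legal moves for Black: Ba7, Bb6, Bc5, Bh4, Bd4, Bg3, Be3, Bg1, Be1, Kg2, Ke2, Kg1, Ke1, Nc3, Na3, Nd2.
Black has 16 legal moves and is not in check → neither.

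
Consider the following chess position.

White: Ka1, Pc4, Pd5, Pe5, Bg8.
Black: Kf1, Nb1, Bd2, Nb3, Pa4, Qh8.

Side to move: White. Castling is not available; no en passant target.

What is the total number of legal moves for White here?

White to move; king on a1.
In check: yes, from the black knight on b3.
Legal moves: Kb2, Ka2, Kxb1.
Count: 3.

3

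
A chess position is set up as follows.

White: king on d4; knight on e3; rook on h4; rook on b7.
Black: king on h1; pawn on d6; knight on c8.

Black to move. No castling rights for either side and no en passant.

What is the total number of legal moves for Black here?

1

Black to move; king on h1.
In check: yes, from the white rook on h4.
Legal moves: Kg1.
Count: 1.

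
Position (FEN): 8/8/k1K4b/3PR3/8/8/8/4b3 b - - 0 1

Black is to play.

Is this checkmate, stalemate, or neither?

neither

Black to move; black king on a6.
In check: no.
Legal moves for Black: Bf8, Bg7, Bg5, Bf4, Be3, Bhd2, Bc1, Ka7, Ka5, Ba5, Bh4, Bb4, Bg3, Bc3, Bf2, Bed2.
Black has 16 legal moves and is not in check → neither.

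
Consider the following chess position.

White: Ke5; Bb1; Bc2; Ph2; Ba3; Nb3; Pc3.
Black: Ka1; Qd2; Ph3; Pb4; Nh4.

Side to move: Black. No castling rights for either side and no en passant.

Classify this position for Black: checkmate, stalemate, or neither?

checkmate

Black to move; black king on a1.
In check: yes, from the white knight on b3.
King squares — b1: attacked by Bc2; a2: attacked by Bb1; b2: attacked by Ba3.
Legal moves for Black: none.
In check with no legal moves → checkmate.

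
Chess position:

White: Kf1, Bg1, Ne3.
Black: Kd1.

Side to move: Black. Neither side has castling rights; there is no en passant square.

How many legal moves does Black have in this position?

Black to move; king on d1.
In check: yes, from the white knight on e3.
Legal moves: Kd2, Kc1.
Count: 2.

2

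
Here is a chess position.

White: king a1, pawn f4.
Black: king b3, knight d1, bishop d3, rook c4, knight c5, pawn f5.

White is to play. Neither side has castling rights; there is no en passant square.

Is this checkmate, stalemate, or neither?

stalemate

White to move; white king on a1.
In check: no.
King squares — b1: attacked by Bd3; a2: attacked by Kb3; b2: attacked by Nd1.
Legal moves for White: none.
Not in check and no legal moves → stalemate.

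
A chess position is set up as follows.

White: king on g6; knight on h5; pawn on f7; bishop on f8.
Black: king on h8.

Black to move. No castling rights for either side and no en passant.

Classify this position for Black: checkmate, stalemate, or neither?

stalemate

Black to move; black king on h8.
In check: no.
King squares — g7: attacked by Nh5; h7: attacked by Kg6; g8: attacked by Pf7.
Legal moves for Black: none.
Not in check and no legal moves → stalemate.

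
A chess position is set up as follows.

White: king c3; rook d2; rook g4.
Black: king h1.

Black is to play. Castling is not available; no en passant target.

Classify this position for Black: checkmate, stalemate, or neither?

Black to move; black king on h1.
In check: no.
King squares — g1: attacked by Rg4; g2: attacked by Rd2; h2: attacked by Rd2.
Legal moves for Black: none.
Not in check and no legal moves → stalemate.

stalemate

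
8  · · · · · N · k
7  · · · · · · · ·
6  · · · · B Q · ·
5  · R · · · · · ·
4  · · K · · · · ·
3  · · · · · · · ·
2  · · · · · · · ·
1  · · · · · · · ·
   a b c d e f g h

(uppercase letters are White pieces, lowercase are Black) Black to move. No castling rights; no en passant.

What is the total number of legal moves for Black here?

Black to move; king on h8.
In check: yes, from the white queen on f6.
Legal moves: none.
Count: 0.

0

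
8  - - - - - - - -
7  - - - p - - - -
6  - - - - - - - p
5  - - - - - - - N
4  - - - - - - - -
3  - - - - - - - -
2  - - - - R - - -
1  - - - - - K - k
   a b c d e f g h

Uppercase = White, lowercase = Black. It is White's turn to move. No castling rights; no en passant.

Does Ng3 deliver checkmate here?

yes

After Ng3: black king on h1; in check: yes, from the white knight on g3.
King squares — g1: attacked by Kf1; g2: attacked by Kf1; h2: attacked by Re2.
Black has no legal moves → checkmate.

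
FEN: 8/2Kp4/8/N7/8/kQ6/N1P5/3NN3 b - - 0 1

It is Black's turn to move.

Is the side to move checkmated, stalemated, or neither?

checkmate

Black to move; black king on a3.
In check: yes, from the white queen on b3.
King squares — a2: attacked by Qb3; b2: attacked by Nd1; b3: attacked by Pc2; a4: attacked by Qb3; b4: attacked by Na2.
Legal moves for Black: none.
In check with no legal moves → checkmate.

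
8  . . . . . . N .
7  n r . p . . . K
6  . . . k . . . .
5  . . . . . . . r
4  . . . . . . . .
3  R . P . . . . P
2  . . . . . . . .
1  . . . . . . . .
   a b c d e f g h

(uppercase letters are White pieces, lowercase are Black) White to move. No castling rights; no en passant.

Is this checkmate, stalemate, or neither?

neither

White to move; white king on h7.
In check: yes, from the black rook on h5.
Legal moves for White: Kg7, Kg6, Nh6.
White is in check but has 3 legal moves → neither.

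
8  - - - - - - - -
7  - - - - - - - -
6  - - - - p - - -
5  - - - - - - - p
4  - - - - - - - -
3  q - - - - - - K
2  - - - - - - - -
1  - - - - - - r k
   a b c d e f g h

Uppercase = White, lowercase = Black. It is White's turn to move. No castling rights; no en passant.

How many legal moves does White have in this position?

White to move; king on h3.
In check: yes, from the black queen on a3.
Legal moves: Kh4.
Count: 1.

1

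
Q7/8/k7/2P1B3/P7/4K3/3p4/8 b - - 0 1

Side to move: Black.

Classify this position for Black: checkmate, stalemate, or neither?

Black to move; black king on a6.
In check: yes, from the white queen on a8.
King squares — a5: attacked by Qa8; b5: attacked by Pa4; b6: attacked by Pc5; a7: attacked by Qa8; b7: attacked by Qa8.
Legal moves for Black: none.
In check with no legal moves → checkmate.

checkmate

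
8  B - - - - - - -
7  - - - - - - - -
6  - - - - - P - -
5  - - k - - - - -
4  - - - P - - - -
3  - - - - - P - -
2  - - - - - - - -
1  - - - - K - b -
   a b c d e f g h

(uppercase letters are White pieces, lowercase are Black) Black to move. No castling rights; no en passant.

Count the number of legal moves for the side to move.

7

Black to move; king on c5.
In check: yes, from the white pawn on d4.
Legal moves: Kd6, Kb6, Kb5, Kxd4, Kc4, Kb4, Bxd4.
Count: 7.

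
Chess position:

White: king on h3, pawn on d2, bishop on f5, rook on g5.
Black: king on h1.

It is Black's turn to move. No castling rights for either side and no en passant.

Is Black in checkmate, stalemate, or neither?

Black to move; black king on h1.
In check: no.
King squares — g1: attacked by Rg5; g2: attacked by Kh3; h2: attacked by Kh3.
Legal moves for Black: none.
Not in check and no legal moves → stalemate.

stalemate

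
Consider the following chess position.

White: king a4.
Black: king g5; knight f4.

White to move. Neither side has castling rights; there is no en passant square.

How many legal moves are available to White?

White to move; king on a4.
In check: no.
Legal moves: Kb5, Ka5, Kb4, Kb3, Ka3.
Count: 5.

5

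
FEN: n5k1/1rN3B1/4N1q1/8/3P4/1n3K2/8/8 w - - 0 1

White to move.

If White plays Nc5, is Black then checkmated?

After Nc5: black king on g8; in check: no.
Black is not in check, so this cannot be checkmate.

no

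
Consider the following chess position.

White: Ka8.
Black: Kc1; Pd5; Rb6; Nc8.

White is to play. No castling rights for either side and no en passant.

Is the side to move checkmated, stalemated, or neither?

stalemate

White to move; white king on a8.
In check: no.
King squares — a7: attacked by Nc8; b7: attacked by Rb6; b8: attacked by Rb6.
Legal moves for White: none.
Not in check and no legal moves → stalemate.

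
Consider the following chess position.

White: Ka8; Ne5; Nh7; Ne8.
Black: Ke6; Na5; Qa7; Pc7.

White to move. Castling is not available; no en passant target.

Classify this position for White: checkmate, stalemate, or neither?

neither

White to move; white king on a8.
In check: yes, from the black queen on a7.
Legal moves for White: Kxa7.
White is in check but has 1 legal move → neither.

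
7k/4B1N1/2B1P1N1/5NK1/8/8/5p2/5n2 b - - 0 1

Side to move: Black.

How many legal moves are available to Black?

Black to move; king on h8.
In check: yes, from the white knight on g6.
Legal moves: Kg8, Kh7.
Count: 2.

2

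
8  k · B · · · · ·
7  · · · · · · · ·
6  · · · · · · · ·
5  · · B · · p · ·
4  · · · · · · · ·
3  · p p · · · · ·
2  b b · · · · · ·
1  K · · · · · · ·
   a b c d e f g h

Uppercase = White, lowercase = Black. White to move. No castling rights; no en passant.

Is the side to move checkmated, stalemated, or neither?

White to move; white king on a1.
In check: yes, from the black bishop on b2.
King squares — b1: attacked by Ba2; a2: attacked by Pb3; b2: attacked by Pc3.
Legal moves for White: none.
In check with no legal moves → checkmate.

checkmate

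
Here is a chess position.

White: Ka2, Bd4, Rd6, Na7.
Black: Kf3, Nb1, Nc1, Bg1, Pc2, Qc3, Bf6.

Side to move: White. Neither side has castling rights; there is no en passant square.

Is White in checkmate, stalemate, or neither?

checkmate

White to move; white king on a2.
In check: yes, from the black knight on c1.
King squares — a1: attacked by Qc3; b1: attacked by Pc2; b2: attacked by Qc3; a3: attacked by Nb1; b3: attacked by Nc1.
Legal moves for White: none.
In check with no legal moves → checkmate.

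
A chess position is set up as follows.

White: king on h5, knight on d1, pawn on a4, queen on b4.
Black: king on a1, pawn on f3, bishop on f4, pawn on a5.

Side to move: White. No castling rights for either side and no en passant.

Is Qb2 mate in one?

After Qb2: black king on a1; in check: yes, from the white queen on b2.
King squares — b1: attacked by Qb2; a2: attacked by Qb2; b2: attacked by Nd1.
Black has no legal moves → checkmate.

yes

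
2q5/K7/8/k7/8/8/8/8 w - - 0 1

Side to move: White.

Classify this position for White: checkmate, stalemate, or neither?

White to move; white king on a7.
In check: no.
King squares — a6: attacked by Ka5; b6: attacked by Ka5; b7: attacked by Qc8; a8: attacked by Qc8; b8: attacked by Qc8.
Legal moves for White: none.
Not in check and no legal moves → stalemate.

stalemate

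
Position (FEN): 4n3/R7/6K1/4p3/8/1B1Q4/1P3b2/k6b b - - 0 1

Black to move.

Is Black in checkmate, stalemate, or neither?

neither

Black to move; black king on a1.
In check: yes, from the white rook on a7.
Legal moves for Black: Kxb2, Bxa7.
Black is in check but has 2 legal moves → neither.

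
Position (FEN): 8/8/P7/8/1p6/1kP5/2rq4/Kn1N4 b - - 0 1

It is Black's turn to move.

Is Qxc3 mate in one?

no

After Qxc3: white king on a1; in check: yes, from the black queen on c3.
White has 3 legal replies: Kxb1, Nxc3, Nb2.
In check but a legal move exists → not checkmate.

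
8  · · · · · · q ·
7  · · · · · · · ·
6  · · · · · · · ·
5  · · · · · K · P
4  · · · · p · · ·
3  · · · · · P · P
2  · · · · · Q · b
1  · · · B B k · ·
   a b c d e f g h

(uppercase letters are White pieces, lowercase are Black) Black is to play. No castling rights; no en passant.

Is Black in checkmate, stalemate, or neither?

checkmate

Black to move; black king on f1.
In check: yes, from the white queen on f2.
King squares — e1: attacked by Qf2; g1: attacked by Qf2; e2: attacked by Bd1; f2: attacked by Be1; g2: attacked by Qf2.
Legal moves for Black: none.
In check with no legal moves → checkmate.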